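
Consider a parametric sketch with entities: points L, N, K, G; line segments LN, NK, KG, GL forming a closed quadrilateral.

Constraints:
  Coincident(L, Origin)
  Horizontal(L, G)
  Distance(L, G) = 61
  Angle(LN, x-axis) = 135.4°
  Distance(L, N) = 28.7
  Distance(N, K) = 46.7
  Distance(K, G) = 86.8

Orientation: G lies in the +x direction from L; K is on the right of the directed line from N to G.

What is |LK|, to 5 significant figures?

34.242

L is at the origin; L and G share the same y with |LG| = 61.0 and G in +x, so G = (61.0, 0). LN runs at 135.4° with |LN| = 28.7, so N = (-20.435, 20.152). K is determined by |NK| = 46.7 and |KG| = 86.8 together: it lies at the intersection of circle(N, 46.7) and circle(G, 86.8). With |NG| = 83.891, the foot of the radical line on NG is 10.039 from N and the perpendicular offset is √(46.7² − 10.039²) = 45.608. Taking the right-of-NG solution: K = (-21.645, -26.533).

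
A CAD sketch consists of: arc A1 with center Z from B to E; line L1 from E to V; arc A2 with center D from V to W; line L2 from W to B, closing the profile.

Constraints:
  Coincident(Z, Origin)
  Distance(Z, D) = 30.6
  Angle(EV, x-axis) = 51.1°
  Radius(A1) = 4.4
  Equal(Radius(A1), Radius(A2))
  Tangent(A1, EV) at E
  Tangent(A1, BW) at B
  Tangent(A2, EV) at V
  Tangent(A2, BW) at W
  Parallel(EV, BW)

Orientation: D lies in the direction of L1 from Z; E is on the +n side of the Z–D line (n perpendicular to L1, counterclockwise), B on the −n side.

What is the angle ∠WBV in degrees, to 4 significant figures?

16.04°

The slot axis is L1's direction at 51.1°, so u = (cos 51.1°, sin 51.1°) = (0.6280, 0.7782) and n = (−sin 51.1°, cos 51.1°) = (-0.7782, 0.6280). Z is at the origin and D lies 30.6 along u from Z, so D = 30.6·u = (19.22, 23.81). Tangency of A1 to both parallel lines with radius 4.4 puts E and B at Z ± 4.4·n: E = (-3.424, 2.763), B = (3.424, -2.763). Equal radii place V and W the same way about D: V = D + 4.4·n = (15.79, 26.58), W = D − 4.4·n = (22.64, 21.05). Then cos ∠WBV = BW·BV / (|BW||BV|), giving 16.04°.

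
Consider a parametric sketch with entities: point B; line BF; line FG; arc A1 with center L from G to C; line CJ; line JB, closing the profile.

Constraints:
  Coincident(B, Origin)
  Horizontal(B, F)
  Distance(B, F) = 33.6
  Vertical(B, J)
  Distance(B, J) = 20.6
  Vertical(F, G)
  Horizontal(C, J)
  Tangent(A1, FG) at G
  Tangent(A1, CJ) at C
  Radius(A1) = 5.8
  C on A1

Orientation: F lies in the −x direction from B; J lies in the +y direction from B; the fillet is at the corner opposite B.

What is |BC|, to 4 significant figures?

34.60

B is at the origin; B and F share the same y with |BF| = 33.6 and F on the −x side, so F = (-33.60, 0.000). BJ is vertical with |BJ| = 20.6 and J on the +y side, so J = (0.000, 20.60). The virtual corner opposite B is at (-33.60, 20.60). A1 meets FG tangentially, so LG is at right angles to FG and A1 meets CJ tangentially, so LC is at right angles to CJ, with radius 5.8, so the center L sits 5.8 in from both sides at L = (-27.80, 14.80). That places the tangent points at G = (-33.60, 14.80) on FG and C = (-27.80, 20.60) on CJ. Then |BC| = |C − B| = 34.60.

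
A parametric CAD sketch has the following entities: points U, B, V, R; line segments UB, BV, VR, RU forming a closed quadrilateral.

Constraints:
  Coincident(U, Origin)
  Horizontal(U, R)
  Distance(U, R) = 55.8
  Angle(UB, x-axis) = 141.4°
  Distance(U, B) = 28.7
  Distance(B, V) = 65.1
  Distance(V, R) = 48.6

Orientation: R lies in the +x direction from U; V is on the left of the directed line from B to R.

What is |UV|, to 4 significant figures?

57.99

Checks: |BV| = 65.10 ✓; |VR| = 48.60 ✓.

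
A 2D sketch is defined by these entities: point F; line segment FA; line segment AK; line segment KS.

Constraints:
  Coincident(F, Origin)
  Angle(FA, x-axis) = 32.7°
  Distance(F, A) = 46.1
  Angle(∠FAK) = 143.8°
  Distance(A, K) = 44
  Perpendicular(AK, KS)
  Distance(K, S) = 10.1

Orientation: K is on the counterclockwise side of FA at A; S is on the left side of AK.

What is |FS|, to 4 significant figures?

82.99

∠FAK = 143.8°, so AK runs at 32.7° + (180° − 143.8°) = 68.90° from the x-axis; with |AK| = 44.0, K = A + 44.0·(cos 68.90°, sin 68.90°) = (54.63, 65.96). AK is perpendicular to KS; with |KS| = 10.1 on the left of AK, S = K + 10.1·(-0.9330, 0.3600) = (45.21, 69.59). Then |FS| = |S − F| = 82.99.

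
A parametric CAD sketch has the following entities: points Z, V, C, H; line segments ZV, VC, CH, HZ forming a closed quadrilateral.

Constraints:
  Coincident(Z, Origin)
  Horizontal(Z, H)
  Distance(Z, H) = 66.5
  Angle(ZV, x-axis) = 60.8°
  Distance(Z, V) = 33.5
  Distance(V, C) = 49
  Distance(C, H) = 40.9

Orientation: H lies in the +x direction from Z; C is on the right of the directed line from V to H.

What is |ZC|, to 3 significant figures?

34.7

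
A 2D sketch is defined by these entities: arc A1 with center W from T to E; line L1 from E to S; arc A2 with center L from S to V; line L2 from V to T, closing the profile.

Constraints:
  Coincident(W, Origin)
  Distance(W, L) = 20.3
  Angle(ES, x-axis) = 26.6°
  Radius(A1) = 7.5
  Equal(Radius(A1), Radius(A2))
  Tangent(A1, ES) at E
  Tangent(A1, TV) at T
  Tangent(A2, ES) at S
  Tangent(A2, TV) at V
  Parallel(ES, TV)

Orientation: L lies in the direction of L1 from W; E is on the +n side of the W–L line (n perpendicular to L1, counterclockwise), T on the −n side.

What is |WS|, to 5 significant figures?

21.641

The slot axis is L1's direction at 26.6°, so u = (cos 26.6°, sin 26.6°) = (0.89415, 0.44776) and n = (−sin 26.6°, cos 26.6°) = (-0.44776, 0.89415). W is at the origin and L lies 20.3 along u from W, so L = 20.3·u = (18.151, 9.0895). Tangency of A1 to both parallel lines with radius 7.5 puts E and T at W ± 7.5·n: E = (-3.3582, 6.7062), T = (3.3582, -6.7062). Equal radii place S and V the same way about L: S = L + 7.5·n = (14.793, 15.796), V = L − 7.5·n = (21.510, 2.3834). Then |WS| = |S − W| = 21.641.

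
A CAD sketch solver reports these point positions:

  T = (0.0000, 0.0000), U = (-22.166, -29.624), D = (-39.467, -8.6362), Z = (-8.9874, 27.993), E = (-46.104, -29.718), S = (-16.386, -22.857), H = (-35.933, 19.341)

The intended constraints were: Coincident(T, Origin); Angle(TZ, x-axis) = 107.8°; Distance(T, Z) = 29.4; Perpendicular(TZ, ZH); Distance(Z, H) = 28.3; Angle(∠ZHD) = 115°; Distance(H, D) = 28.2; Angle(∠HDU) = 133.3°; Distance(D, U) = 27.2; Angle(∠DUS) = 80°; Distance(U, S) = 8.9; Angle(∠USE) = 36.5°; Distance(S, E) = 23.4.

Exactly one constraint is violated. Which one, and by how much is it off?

Distance(S, E) = 23.4 — off by 7.10.

T = (0.00, 0.00) ✓; TZ at 107.8° ✓; |TZ| = 29.40 ✓; ∠(TZ, ZH) = 90.00° ✓; |ZH| = 28.30 ✓; ∠ZHD = 115.0° ✓; |HD| = 28.20 ✓; ∠HDU = 133.3° ✓; |DU| = 27.20 ✓; ∠DUS = 80.00° ✓; |US| = 8.899 ✓; ∠USE = 36.50° ✓; |SE| = 30.50 ✗.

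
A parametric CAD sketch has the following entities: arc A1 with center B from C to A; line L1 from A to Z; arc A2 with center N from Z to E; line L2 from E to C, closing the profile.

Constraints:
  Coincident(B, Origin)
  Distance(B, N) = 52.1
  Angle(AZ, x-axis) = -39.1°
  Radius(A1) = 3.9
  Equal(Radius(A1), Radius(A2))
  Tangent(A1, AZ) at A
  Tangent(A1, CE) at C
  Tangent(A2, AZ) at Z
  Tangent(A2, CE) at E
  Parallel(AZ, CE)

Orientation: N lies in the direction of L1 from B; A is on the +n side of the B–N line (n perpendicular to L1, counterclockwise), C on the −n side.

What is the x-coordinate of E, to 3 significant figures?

38.0

Tangency of A1 to both parallel lines with radius 3.9 puts A and C at B ± 3.9·n: A = (2.46, 3.03), C = (-2.46, -3.03). Equal radii place Z and E the same way about N: Z = N + 3.9·n = (42.9, -29.8), E = N − 3.9·n = (38.0, -35.9). So E.x = 38.0.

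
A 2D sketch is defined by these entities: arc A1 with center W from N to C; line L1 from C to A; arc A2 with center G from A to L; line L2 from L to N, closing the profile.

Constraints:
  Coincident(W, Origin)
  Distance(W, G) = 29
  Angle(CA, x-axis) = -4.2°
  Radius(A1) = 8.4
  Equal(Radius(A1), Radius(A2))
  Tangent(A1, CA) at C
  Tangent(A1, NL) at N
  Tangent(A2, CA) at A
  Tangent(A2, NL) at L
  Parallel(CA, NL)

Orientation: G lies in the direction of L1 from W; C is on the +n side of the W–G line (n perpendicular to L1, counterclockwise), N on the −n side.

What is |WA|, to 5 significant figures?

30.192

Tangency of A1 to both parallel lines with radius 8.4 puts C and N at W ± 8.4·n: C = (0.61520, 8.3774), N = (-0.61520, -8.3774). Equal radii place A and L the same way about G: A = G + 8.4·n = (29.537, 6.2535), L = G − 8.4·n = (28.307, -10.501). Then |WA| = |A − W| = 30.192.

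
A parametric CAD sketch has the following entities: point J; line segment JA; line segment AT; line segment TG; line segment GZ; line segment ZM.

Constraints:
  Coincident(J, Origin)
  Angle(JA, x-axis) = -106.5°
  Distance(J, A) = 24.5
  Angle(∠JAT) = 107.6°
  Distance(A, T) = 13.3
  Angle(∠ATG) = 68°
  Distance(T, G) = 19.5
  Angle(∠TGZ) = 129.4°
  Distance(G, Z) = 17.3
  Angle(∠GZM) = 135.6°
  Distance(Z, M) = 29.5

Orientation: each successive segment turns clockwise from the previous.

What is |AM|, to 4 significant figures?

38.10

J is at the origin; JA runs at -106.5° with length 24.5, so A = (-6.958, -23.49). ∠JAT = 107.6° gives AT at -178.9° from the x-axis; with |AT| = 13.3, T = (-20.26, -23.75). ∠ATG = 68.0° gives TG at 69.10° from the x-axis; with |TG| = 19.5, G = (-13.30, -5.529). ∠TGZ = 129.4° gives GZ at 18.50° from the x-axis; with |GZ| = 17.3, Z = (3.106, -0.04005). ∠GZM = 135.6° gives ZM at -25.90° from the x-axis; with |ZM| = 29.5, M = (29.64, -12.93). Then |AM| = |M − A| = 38.10.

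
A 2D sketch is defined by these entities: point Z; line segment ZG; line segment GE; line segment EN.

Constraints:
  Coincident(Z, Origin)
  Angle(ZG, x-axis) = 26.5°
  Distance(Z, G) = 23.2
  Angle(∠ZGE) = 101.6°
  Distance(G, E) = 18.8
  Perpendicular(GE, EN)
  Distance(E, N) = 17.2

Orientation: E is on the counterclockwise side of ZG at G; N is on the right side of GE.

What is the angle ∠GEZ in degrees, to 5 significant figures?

44.084°

Z is at the origin; ZG runs at 26.5° with length 23.2, so G = 23.2·(cos 26.5°, sin 26.5°) = (20.762, 10.352). ∠ZGE = 101.6°, so GE runs at 26.5° + (180° − 101.6°) = 104.90° from the x-axis; with |GE| = 18.8, E = G + 18.8·(cos 104.90°, sin 104.90°) = (15.928, 28.520). Then cos ∠GEZ = EG·EZ / (|EG||EZ|), giving 44.084°.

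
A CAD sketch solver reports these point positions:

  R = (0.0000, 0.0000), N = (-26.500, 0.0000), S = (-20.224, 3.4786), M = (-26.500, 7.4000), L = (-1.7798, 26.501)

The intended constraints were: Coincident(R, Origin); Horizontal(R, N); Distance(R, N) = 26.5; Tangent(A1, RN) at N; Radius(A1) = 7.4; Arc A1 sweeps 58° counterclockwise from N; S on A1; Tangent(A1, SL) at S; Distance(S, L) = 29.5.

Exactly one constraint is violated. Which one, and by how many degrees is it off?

Tangent(A1, SL) at S — off by 6.70°.

R = (0.00, 0.00) ✓; R.y = 0.00, N.y = 0.00 ✓; |RN| = 26.50 ✓; ∠(MN, NR) = 90.00° ✓; |MN| = 7.400 ✓; bearing(M→S) − bearing(M→N) = 58.00° ✓; |MS| = 7.400 ✓; ∠(MS, SL) = 96.70° ✗; |SL| = 29.50 ✓.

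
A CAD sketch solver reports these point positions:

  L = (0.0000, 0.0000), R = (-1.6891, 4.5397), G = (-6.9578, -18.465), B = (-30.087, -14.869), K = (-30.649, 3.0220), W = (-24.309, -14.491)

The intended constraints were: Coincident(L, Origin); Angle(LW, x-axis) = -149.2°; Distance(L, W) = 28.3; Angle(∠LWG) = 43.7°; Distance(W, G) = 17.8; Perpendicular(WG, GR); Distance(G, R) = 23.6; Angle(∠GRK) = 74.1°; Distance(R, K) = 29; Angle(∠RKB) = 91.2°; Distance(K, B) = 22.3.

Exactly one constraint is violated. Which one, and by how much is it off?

Distance(K, B) = 22.3 — off by 4.40.

L = (0.00, 0.00) ✓; LW at -149.2° ✓; |LW| = 28.30 ✓; ∠LWG = 43.70° ✓; |WG| = 17.80 ✓; ∠(WG, GR) = 90.00° ✓; |GR| = 23.60 ✓; ∠GRK = 74.10° ✓; |RK| = 29.00 ✓; ∠RKB = 91.20° ✓; |KB| = 17.90 ✗.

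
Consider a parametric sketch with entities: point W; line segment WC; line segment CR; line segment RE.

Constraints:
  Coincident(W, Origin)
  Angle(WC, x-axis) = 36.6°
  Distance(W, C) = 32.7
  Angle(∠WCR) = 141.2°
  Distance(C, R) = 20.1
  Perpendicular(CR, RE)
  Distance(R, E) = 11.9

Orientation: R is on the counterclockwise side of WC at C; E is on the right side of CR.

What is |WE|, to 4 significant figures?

55.92

W is at the origin; WC runs at 36.6° with length 32.7, so C = 32.7·(cos 36.6°, sin 36.6°) = (26.25, 19.50). ∠WCR = 141.2°, so CR runs at 36.6° + (180° − 141.2°) = 75.40° from the x-axis; with |CR| = 20.1, R = C + 20.1·(cos 75.40°, sin 75.40°) = (31.32, 38.95). CR ⟂ RE; with |RE| = 11.9 on the right of CR, E = R + 11.9·(0.9677, -0.2521) = (42.83, 35.95). Then |WE| = |E − W| = 55.92.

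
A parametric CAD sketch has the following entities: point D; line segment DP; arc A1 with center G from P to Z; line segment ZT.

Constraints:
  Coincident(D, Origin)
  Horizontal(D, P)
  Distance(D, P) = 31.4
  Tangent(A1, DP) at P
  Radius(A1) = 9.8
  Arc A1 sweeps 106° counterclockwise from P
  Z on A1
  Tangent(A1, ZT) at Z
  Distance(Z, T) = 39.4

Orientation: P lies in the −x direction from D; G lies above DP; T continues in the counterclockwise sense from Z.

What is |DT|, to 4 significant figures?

60.13

On A1, P sits at bearing -90° from G; a 106° counterclockwise sweep puts Z at bearing 16°, so Z = G + 9.8·(cos 16°, sin 16°) = (-21.98, 12.50). Since A1 is tangent to ZT there, GZ ⟂ ZT, so ZT runs along (−sin 16°, cos 16°); with |ZT| = 39.4, T = (-32.84, 50.37). Then |DT| = |T − D| = 60.13.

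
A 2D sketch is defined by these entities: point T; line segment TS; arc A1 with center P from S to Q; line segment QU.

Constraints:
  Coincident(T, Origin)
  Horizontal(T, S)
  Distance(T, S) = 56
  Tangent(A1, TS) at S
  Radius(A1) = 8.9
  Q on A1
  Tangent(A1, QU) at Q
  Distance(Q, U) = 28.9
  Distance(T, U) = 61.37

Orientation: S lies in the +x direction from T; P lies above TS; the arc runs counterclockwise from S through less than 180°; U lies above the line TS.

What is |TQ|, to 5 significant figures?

64.978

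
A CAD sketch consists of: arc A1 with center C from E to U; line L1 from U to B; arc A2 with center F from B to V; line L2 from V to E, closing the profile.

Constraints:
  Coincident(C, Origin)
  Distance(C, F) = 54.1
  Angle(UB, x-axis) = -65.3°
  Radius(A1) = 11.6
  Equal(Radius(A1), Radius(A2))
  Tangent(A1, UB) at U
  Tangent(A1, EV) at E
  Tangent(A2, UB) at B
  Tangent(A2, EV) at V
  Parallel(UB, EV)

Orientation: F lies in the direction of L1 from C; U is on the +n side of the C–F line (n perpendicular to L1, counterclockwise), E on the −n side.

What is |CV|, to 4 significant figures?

55.33

Tangency of A1 to both parallel lines with radius 11.6 puts U and E at C ± 11.6·n: U = (10.54, 4.847), E = (-10.54, -4.847). Equal radii place B and V the same way about F: B = F + 11.6·n = (33.15, -44.30), V = F − 11.6·n = (12.07, -54.00). Then |CV| = |V − C| = 55.33.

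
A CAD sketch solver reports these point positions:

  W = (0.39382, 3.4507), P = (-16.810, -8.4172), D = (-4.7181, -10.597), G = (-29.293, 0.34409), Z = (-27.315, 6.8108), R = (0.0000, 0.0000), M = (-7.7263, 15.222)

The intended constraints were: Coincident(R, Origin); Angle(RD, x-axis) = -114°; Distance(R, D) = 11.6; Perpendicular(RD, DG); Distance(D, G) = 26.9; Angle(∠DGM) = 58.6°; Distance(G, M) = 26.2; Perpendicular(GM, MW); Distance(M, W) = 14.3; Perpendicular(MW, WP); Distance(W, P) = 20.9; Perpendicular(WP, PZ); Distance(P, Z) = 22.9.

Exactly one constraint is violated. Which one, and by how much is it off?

Distance(P, Z) = 22.9 — off by 4.40.

R = (0.00, 0.00) ✓; RD at -114.0° ✓; |RD| = 11.60 ✓; ∠(RD, DG) = 90.00° ✓; |DG| = 26.90 ✓; ∠DGM = 58.60° ✓; |GM| = 26.20 ✓; ∠(GM, MW) = 90.00° ✓; |MW| = 14.30 ✓; ∠(MW, WP) = 90.00° ✓; |WP| = 20.90 ✓; ∠(WP, PZ) = 90.00° ✓; |PZ| = 18.50 ✗.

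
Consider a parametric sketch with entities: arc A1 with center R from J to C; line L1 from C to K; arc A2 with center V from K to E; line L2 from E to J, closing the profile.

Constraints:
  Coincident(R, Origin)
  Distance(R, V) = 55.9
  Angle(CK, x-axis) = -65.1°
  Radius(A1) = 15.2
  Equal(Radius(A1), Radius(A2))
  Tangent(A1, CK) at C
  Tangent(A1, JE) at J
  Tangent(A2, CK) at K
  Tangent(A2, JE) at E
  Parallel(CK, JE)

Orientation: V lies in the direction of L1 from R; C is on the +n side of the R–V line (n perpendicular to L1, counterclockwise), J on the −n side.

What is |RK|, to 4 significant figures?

57.93

The slot axis is L1's direction at -65.1°, so u = (cos -65.1°, sin -65.1°) = (0.4210, -0.9070) and n = (−sin -65.1°, cos -65.1°) = (0.9070, 0.4210). R is at the origin and V lies 55.9 along u from R, so V = 55.9·u = (23.54, -50.70). Tangency of A1 to both parallel lines with radius 15.2 puts C and J at R ± 15.2·n: C = (13.79, 6.400), J = (-13.79, -6.400). Equal radii place K and E the same way about V: K = V + 15.2·n = (37.32, -44.30), E = V − 15.2·n = (9.749, -57.10). Then |RK| = |K − R| = 57.93.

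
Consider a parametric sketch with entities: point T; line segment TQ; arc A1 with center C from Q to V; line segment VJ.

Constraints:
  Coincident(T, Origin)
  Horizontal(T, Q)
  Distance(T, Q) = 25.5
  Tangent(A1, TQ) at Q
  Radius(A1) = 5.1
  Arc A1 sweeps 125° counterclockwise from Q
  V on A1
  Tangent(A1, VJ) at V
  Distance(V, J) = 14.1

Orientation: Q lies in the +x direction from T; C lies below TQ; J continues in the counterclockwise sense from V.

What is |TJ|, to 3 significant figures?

35.3

On A1, Q sits at bearing 90° from C; a 125° counterclockwise sweep puts V at bearing 215°, so V = C + 5.1·(cos 215°, sin 215°) = (21.3, -8.03). The tangent condition forces CV to be normal to VJ, so VJ runs along (−sin 215°, cos 215°); with |VJ| = 14.1, J = (29.4, -19.6). Then |TJ| = |J − T| = 35.3.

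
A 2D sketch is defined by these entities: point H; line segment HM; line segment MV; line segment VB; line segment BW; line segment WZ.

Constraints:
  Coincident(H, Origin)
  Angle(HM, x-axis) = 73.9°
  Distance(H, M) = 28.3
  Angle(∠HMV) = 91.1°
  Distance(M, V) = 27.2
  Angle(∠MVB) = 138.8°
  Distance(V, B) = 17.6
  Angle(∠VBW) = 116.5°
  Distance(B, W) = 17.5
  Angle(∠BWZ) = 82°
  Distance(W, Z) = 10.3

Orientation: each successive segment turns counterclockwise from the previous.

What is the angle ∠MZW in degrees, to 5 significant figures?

159.89°

∠VBW = 116.5° gives BW at -92.500° from the x-axis; with |BW| = 17.5, W = (-34.977, 10.591). ∠BWZ = 82.0° gives WZ at 5.5000° from the x-axis; with |WZ| = 10.3, Z = (-24.725, 11.579). Then cos ∠MZW = ZM·ZW / (|ZM||ZW|), giving 159.89°.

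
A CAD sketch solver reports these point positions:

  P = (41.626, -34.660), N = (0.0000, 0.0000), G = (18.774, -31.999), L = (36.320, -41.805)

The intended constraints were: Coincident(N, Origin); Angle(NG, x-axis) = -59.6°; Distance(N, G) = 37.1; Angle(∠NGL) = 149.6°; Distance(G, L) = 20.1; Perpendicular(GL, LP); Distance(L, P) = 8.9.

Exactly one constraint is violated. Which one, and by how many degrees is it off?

Perpendicular(GL, LP) — off by 7.40°.

N = (0.00, 0.00) ✓; NG at -59.60° ✓; |NG| = 37.10 ✓; ∠NGL = 149.6° ✓; |GL| = 20.10 ✓; ∠(GL, LP) = 82.60° ✗; |LP| = 8.900 ✓.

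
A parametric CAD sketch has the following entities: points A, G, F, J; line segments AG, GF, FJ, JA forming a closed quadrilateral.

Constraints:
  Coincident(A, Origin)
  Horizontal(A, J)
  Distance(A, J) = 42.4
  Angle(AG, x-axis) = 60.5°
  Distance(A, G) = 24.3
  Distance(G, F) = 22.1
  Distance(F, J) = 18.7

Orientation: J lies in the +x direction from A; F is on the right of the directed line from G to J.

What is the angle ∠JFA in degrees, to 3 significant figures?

166°

Checks: |GF| = 22.10 ✓; |FJ| = 18.70 ✓.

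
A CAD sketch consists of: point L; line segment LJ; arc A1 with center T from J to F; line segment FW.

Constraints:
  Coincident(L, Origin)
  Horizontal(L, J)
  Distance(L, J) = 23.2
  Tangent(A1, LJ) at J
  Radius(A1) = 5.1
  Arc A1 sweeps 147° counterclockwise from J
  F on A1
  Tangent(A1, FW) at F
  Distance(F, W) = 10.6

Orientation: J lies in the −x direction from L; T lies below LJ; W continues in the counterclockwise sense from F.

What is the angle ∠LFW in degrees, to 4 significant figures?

52.85°

L is at the origin; LJ is horizontal with |LJ| = 23.2 and J on the −x side, so J = (-23.20, 0.000). Tangency of A1 to LJ means the radius TJ is perpendicular to LJ, so T = J + (0, -5.1) = (-23.20, -5.100). On A1, J sits at bearing 90° from T; a 147° counterclockwise sweep puts F at bearing 237°, so F = T + 5.1·(cos 237°, sin 237°) = (-25.98, -9.377). Since A1 is tangent to FW there, TF ⟂ FW, so FW runs along (−sin 237°, cos 237°); with |FW| = 10.6, W = (-17.09, -15.15). Then cos ∠LFW = FL·FW / (|FL||FW|), giving 52.85°.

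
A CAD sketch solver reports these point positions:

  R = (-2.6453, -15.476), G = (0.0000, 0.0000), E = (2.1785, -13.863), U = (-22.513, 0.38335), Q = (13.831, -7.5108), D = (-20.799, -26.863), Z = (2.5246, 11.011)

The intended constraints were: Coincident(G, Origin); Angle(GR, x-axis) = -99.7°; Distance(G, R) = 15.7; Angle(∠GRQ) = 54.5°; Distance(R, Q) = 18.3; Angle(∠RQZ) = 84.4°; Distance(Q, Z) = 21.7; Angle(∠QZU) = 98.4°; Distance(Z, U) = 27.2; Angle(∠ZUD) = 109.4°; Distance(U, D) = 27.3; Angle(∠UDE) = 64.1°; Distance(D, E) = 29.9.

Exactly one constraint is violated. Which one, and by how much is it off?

Distance(D, E) = 29.9 — off by 3.50.

G = (0.00, 0.00) ✓; GR at -99.70° ✓; |GR| = 15.70 ✓; ∠GRQ = 54.50° ✓; |RQ| = 18.30 ✓; ∠RQZ = 84.40° ✓; |QZ| = 21.70 ✓; ∠QZU = 98.40° ✓; |ZU| = 27.20 ✓; ∠ZUD = 109.4° ✓; |UD| = 27.30 ✓; ∠UDE = 64.10° ✓; |DE| = 26.40 ✗.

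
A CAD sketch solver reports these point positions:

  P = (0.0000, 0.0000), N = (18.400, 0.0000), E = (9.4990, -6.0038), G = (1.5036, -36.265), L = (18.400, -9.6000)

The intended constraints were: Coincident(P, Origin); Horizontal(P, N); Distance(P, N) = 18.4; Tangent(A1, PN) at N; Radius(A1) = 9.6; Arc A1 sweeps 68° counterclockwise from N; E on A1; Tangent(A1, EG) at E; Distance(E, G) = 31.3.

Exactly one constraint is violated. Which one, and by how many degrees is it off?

Tangent(A1, EG) at E — off by 7.20°.

P = (0.00, 0.00) ✓; P.y = 0.00, N.y = 0.00 ✓; |PN| = 18.40 ✓; ∠(LN, NP) = 90.00° ✓; |LN| = 9.600 ✓; bearing(L→E) − bearing(L→N) = 68.00° ✓; |LE| = 9.600 ✓; ∠(LE, EG) = 82.80° ✗; |EG| = 31.30 ✓.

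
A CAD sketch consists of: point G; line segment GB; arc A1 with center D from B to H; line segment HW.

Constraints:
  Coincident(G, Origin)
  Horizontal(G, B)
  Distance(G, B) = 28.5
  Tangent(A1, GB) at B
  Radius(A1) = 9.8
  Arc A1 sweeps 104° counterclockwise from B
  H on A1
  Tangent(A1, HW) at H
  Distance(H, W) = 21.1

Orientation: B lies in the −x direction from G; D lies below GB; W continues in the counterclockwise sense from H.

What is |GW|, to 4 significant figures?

46.35

On A1, B sits at bearing 90° from D; a 104° counterclockwise sweep puts H at bearing 194°, so H = D + 9.8·(cos 194°, sin 194°) = (-38.01, -12.17). A1 meets HW tangentially, so DH is at right angles to HW, so HW runs along (−sin 194°, cos 194°); with |HW| = 21.1, W = (-32.90, -32.64). Then |GW| = |W − G| = 46.35.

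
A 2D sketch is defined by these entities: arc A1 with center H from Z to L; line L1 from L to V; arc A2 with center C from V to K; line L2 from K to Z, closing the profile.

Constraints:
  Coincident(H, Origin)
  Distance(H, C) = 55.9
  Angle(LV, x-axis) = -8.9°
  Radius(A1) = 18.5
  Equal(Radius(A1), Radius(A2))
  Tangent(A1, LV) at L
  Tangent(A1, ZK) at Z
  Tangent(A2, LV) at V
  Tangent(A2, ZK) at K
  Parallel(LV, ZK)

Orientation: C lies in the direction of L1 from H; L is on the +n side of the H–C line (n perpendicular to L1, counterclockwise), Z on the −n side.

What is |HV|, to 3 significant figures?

58.9

Tangency of A1 to both parallel lines with radius 18.5 puts L and Z at H ± 18.5·n: L = (2.86, 18.3), Z = (-2.86, -18.3). Equal radii place V and K the same way about C: V = C + 18.5·n = (58.1, 9.63), K = C − 18.5·n = (52.4, -26.9). Then |HV| = |V − H| = 58.9.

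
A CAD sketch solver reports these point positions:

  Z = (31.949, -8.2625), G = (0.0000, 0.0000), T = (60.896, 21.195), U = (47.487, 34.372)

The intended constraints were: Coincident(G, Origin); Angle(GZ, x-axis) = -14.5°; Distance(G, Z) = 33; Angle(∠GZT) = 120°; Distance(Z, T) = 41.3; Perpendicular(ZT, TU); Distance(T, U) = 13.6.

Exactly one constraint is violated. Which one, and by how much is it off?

Distance(T, U) = 13.6 — off by 5.20.

G = (0.00, 0.00) ✓; GZ at -14.50° ✓; |GZ| = 33.00 ✓; ∠GZT = 120.0° ✓; |ZT| = 41.30 ✓; ∠(ZT, TU) = 90.00° ✓; |TU| = 18.80 ✗.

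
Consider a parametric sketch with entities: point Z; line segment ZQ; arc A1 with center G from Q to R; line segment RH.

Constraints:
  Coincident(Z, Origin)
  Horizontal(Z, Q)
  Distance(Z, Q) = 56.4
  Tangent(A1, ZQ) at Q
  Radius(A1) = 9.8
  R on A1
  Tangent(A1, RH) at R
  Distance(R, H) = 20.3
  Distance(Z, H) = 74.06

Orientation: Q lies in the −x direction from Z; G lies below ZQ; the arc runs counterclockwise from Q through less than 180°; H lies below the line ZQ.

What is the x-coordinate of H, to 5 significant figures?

-68.123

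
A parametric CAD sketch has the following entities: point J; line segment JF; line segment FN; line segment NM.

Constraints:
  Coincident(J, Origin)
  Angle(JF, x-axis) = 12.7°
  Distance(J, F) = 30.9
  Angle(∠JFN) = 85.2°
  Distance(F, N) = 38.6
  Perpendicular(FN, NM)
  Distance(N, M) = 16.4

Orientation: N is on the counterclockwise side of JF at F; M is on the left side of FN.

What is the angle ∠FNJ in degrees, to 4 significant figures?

40.53°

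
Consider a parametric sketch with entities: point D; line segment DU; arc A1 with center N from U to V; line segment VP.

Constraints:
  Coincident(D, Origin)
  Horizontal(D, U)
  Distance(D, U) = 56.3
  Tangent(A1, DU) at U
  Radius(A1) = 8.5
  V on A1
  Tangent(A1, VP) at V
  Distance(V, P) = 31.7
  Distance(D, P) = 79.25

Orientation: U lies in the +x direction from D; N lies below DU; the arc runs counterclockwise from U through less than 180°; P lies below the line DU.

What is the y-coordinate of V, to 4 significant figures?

-13.74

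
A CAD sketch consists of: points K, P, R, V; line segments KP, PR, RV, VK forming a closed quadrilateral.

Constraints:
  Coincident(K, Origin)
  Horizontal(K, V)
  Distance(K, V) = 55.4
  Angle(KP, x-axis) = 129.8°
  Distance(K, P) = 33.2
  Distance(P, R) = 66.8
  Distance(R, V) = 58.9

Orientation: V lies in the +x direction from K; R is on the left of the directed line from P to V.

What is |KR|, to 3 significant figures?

67.9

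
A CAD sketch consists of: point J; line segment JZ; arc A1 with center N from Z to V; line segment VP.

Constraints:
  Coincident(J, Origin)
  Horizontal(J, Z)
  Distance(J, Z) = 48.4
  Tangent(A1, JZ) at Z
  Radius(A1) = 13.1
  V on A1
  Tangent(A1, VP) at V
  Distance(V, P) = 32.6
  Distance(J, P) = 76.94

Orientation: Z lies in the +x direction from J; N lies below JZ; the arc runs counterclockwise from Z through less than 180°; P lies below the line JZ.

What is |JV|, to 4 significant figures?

45.03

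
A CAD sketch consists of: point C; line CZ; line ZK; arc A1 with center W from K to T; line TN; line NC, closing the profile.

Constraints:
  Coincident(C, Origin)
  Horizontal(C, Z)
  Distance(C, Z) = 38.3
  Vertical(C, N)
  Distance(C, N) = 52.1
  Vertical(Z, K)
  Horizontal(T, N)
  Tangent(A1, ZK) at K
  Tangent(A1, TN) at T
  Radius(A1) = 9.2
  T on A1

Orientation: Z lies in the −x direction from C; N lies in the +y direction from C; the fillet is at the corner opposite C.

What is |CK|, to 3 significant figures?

57.5

C is at the origin; C and Z share the same y with |CZ| = 38.3 and Z on the −x side, so Z = (-38.3, 0.00). C and N share the same x with |CN| = 52.1 and N on the +y side, so N = (0.00, 52.1). The virtual corner opposite C is at (-38.3, 52.1). The tangent condition forces WK to be normal to ZK and the tangent condition forces WT to be normal to TN, with radius 9.2, so the center W sits 9.2 in from both sides at W = (-29.1, 42.9). That places the tangent points at K = (-38.3, 42.9) on ZK and T = (-29.1, 52.1) on TN. Then |CK| = |K − C| = 57.5.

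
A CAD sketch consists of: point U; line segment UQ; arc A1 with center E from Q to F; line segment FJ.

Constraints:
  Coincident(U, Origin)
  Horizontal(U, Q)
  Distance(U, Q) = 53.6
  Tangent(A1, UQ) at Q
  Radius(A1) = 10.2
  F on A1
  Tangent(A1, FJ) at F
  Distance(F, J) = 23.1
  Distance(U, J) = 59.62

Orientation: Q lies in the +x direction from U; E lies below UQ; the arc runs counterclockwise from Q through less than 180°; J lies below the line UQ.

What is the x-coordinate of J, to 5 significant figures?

48.339

Checks: |EF| = 10.20 ✓; ∠(EF, FJ) = 90.00° ✓; |FJ| = 23.10 ✓; |UJ| = 59.62 ✓.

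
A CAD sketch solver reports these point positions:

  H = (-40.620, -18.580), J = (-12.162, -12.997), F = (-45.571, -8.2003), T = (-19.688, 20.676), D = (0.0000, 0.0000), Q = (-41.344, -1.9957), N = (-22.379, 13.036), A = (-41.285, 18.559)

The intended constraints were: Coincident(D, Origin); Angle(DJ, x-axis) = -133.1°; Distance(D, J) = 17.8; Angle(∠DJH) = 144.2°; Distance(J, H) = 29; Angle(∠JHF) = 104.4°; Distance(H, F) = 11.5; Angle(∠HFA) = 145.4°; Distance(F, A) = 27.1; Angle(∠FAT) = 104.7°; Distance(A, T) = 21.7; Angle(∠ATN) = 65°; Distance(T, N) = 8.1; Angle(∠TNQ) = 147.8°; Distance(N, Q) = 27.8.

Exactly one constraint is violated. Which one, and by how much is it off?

Distance(N, Q) = 27.8 — off by 3.60.

D = (0.00, 0.00) ✓; DJ at -133.1° ✓; |DJ| = 17.80 ✓; ∠DJH = 144.2° ✓; |JH| = 29.00 ✓; ∠JHF = 104.4° ✓; |HF| = 11.50 ✓; ∠HFA = 145.4° ✓; |FA| = 27.10 ✓; ∠FAT = 104.7° ✓; |AT| = 21.70 ✓; ∠ATN = 65.00° ✓; |TN| = 8.100 ✓; ∠TNQ = 147.8° ✓; |NQ| = 24.20 ✗.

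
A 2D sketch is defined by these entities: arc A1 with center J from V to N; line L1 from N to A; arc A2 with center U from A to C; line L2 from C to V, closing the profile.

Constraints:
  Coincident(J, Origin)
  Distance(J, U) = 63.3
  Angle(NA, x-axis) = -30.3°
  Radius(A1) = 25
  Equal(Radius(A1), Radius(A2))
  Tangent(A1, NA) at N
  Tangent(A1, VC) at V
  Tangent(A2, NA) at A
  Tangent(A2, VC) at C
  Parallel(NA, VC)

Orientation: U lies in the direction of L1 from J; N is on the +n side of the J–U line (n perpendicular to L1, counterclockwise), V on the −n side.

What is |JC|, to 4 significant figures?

68.06

The slot axis is L1's direction at -30.3°, so u = (cos -30.3°, sin -30.3°) = (0.8634, -0.5045) and n = (−sin -30.3°, cos -30.3°) = (0.5045, 0.8634). J is at the origin and U lies 63.3 along u from J, so U = 63.3·u = (54.65, -31.94). Tangency of A1 to both parallel lines with radius 25.0 puts N and V at J ± 25.0·n: N = (12.61, 21.58), V = (-12.61, -21.58). Equal radii place A and C the same way about U: A = U + 25.0·n = (67.27, -10.35), C = U − 25.0·n = (42.04, -53.52). Then |JC| = |C − J| = 68.06.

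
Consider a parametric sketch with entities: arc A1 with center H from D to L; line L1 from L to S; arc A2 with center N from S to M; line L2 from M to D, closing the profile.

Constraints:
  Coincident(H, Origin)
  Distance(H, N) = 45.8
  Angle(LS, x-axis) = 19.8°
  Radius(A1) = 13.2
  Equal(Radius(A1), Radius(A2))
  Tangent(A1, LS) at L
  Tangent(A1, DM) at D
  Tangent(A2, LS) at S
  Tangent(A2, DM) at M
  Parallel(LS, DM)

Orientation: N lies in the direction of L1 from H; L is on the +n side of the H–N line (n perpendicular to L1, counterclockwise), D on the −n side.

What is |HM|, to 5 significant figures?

47.664

The slot axis is L1's direction at 19.8°, so u = (cos 19.8°, sin 19.8°) = (0.94088, 0.33874) and n = (−sin 19.8°, cos 19.8°) = (-0.33874, 0.94088). H is at the origin and N lies 45.8 along u from H, so N = 45.8·u = (43.092, 15.514). Tangency of A1 to both parallel lines with radius 13.2 puts L and D at H ± 13.2·n: L = (-4.4713, 12.420), D = (4.4713, -12.420). Equal radii place S and M the same way about N: S = N + 13.2·n = (38.621, 27.934), M = N − 13.2·n = (47.564, 3.0946). Then |HM| = |M − H| = 47.664.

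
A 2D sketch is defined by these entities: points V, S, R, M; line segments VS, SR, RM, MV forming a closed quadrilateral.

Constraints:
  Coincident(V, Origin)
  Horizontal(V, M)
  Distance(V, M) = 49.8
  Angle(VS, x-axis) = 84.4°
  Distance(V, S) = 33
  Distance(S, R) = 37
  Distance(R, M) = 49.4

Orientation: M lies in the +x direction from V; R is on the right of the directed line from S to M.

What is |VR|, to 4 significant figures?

4.102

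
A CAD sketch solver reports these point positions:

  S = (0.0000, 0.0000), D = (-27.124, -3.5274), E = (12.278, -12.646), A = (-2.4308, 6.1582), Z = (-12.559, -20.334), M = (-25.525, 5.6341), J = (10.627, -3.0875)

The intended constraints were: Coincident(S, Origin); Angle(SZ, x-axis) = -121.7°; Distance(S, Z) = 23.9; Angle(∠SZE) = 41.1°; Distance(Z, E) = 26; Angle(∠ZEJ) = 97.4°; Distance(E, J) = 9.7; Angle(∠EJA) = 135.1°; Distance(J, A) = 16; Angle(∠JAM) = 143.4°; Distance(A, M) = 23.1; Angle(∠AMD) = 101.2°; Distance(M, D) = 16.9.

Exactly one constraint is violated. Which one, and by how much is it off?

Distance(M, D) = 16.9 — off by 7.60.

S = (0.00, 0.00) ✓; SZ at -121.7° ✓; |SZ| = 23.90 ✓; ∠SZE = 41.10° ✓; |ZE| = 26.00 ✓; ∠ZEJ = 97.40° ✓; |EJ| = 9.700 ✓; ∠EJA = 135.1° ✓; |JA| = 16.00 ✓; ∠JAM = 143.4° ✓; |AM| = 23.10 ✓; ∠AMD = 101.2° ✓; |MD| = 9.300 ✗.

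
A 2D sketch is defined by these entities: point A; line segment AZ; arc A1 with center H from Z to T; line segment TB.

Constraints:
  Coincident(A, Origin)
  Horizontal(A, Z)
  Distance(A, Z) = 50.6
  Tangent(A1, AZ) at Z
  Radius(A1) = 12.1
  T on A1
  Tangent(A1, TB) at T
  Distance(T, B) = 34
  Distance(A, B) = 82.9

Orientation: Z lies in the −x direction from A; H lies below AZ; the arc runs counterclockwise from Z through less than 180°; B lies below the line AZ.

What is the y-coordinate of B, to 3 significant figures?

-41.2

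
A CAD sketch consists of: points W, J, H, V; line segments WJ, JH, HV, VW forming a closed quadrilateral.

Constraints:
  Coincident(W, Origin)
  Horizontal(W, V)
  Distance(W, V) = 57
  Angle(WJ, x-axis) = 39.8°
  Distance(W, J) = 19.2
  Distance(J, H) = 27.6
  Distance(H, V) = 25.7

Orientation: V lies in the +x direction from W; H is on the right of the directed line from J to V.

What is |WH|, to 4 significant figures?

33.89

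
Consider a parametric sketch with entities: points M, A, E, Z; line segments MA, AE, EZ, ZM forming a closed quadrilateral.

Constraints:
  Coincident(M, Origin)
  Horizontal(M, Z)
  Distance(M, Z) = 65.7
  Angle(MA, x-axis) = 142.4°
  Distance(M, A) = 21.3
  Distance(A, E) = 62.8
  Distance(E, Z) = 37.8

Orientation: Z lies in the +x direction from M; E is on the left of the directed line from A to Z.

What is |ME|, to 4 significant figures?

53.09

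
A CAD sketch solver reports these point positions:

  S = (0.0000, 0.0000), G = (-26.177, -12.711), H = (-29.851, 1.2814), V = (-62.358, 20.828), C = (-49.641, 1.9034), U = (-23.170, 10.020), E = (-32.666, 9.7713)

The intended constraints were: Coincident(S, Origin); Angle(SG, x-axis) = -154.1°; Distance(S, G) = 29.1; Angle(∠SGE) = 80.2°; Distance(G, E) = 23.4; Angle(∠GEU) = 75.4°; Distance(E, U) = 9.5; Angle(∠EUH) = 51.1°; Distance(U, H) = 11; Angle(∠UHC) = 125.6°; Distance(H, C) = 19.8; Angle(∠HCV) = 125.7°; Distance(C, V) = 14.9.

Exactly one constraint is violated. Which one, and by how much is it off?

Distance(C, V) = 14.9 — off by 7.90.

S = (0.00, 0.00) ✓; SG at -154.1° ✓; |SG| = 29.10 ✓; ∠SGE = 80.20° ✓; |GE| = 23.40 ✓; ∠GEU = 75.40° ✓; |EU| = 9.499 ✓; ∠EUH = 51.10° ✓; |UH| = 11.00 ✓; ∠UHC = 125.6° ✓; |HC| = 19.80 ✓; ∠HCV = 125.7° ✓; |CV| = 22.80 ✗.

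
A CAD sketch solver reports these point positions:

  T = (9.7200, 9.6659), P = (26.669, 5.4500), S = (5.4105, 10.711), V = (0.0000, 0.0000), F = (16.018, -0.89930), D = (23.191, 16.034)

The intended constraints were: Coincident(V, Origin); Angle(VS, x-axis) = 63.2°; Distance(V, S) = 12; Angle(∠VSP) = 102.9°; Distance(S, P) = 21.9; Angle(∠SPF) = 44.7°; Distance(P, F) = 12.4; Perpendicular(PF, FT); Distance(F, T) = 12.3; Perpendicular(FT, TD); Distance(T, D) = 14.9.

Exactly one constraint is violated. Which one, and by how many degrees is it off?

Perpendicular(FT, TD) — off by 5.50°.

V = (0.00, 0.00) ✓; VS at 63.20° ✓; |VS| = 12.00 ✓; ∠VSP = 102.9° ✓; |SP| = 21.90 ✓; ∠SPF = 44.70° ✓; |PF| = 12.40 ✓; ∠(PF, FT) = 90.00° ✓; |FT| = 12.30 ✓; ∠(FT, TD) = 95.50° ✗; |TD| = 14.90 ✓.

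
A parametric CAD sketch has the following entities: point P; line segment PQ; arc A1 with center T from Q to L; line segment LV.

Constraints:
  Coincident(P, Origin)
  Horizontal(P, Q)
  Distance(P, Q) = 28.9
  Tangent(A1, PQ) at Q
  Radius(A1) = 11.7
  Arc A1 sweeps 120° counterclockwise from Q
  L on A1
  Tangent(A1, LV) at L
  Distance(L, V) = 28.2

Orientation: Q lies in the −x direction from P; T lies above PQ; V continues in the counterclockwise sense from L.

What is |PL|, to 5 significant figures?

25.695

P is at the origin; PQ is horizontal with |PQ| = 28.9 and Q on the −x side, so Q = (-28.900, 0.0000). Since A1 is tangent to PQ there, TQ ⟂ PQ, so T = Q + (0, 11.7) = (-28.900, 11.700). On A1, Q sits at bearing -90° from T; a 120° counterclockwise sweep puts L at bearing 30°, so L = T + 11.7·(cos 30°, sin 30°) = (-18.768, 17.550). Then |PL| = |L − P| = 25.695.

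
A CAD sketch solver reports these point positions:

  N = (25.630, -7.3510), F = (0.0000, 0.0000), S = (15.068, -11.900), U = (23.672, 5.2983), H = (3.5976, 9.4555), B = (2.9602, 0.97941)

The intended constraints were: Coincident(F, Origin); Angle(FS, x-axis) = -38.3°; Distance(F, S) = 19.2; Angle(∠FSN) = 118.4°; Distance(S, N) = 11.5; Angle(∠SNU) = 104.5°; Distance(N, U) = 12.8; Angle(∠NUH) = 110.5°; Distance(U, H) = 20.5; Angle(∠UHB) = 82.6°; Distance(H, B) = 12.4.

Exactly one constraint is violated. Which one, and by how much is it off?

Distance(H, B) = 12.4 — off by 3.90.

F = (0.00, 0.00) ✓; FS at -38.30° ✓; |FS| = 19.20 ✓; ∠FSN = 118.4° ✓; |SN| = 11.50 ✓; ∠SNU = 104.5° ✓; |NU| = 12.80 ✓; ∠NUH = 110.5° ✓; |UH| = 20.50 ✓; ∠UHB = 82.60° ✓; |HB| = 8.500 ✗.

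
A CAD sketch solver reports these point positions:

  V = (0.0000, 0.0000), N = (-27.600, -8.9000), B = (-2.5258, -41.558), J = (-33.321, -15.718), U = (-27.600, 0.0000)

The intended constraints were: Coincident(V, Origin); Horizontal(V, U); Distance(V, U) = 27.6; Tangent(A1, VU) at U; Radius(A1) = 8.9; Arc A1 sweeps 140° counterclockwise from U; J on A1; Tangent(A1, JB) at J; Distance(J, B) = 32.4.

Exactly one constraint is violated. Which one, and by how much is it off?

Distance(J, B) = 32.4 — off by 7.80.

V = (0.00, 0.00) ✓; V.y = 0.00, U.y = 0.00 ✓; |VU| = 27.60 ✓; ∠(NU, UV) = 90.00° ✓; |NU| = 8.900 ✓; bearing(N→J) − bearing(N→U) = 140.0° ✓; |NJ| = 8.900 ✓; ∠(NJ, JB) = 90.00° ✓; |JB| = 40.20 ✗.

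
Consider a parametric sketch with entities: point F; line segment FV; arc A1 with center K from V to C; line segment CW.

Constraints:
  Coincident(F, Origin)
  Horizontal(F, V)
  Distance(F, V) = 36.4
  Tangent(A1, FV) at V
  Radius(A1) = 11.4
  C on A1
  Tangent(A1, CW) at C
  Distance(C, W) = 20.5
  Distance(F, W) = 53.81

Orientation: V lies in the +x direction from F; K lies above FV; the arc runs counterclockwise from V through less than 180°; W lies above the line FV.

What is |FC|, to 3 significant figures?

49.5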